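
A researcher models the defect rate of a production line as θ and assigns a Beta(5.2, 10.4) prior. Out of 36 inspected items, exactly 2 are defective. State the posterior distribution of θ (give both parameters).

Posterior: Beta(7.2, 44.4)

The binomial likelihood is conjugate to the Beta prior: with 2 successes and 34 failures, the posterior is Beta(5.2+2, 10.4+34) = Beta(7.2, 44.4).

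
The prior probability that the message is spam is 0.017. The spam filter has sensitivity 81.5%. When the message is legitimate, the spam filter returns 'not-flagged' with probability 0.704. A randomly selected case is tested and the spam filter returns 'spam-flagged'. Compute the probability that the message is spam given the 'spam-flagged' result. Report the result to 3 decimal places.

P(H | E) ≈ 0.045

Write H for 'the message is spam'. Prior odds H:¬H = 0.017/0.983 = 0.017294. For the 'spam-flagged' outcome, the likelihood ratio is 0.815/0.296 = 2.7534.
Posterior odds = 0.017294 × 2.7534 = 0.047617, so P(H|E) = 0.047617/(1+0.047617) = 0.045.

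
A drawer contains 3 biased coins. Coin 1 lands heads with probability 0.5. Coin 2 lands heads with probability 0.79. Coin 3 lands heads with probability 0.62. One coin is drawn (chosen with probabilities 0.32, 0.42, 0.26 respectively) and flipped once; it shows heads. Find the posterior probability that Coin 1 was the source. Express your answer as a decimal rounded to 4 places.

Posterior probability ≈ 0.2450

P(heads|C1) = 0.5; P(heads|C2) = 0.79; P(heads|C3) = 0.62.
Prior × likelihood for each source: 0.32·0.5=0.1600, 0.42·0.79=0.3318, 0.26·0.62=0.1612. Summing gives P(heads) = 0.65300.
P(Coin 1 | heads) = 0.1600 / 0.65300 = 0.2450.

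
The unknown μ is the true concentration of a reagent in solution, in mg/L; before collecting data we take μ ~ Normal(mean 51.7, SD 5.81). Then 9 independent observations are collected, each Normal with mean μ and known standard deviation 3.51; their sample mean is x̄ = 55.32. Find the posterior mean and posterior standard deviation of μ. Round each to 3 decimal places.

Posterior mean ≈ 55.179; posterior SD ≈ 1.147

With known σ, the Normal prior is conjugate. Weight on the data is w = (n/σ²)/(n/σ² + 1/τ₀²) = 0.730514/(0.730514+0.0296243) = 0.96103.
Posterior mean = w·x̄ + (1−w)·μ₀ = 0.96103·55.32 + 0.038972·51.7 = 55.179. Posterior variance = 1/(0.730514+0.0296243) = 1.31555, so SD = 1.147.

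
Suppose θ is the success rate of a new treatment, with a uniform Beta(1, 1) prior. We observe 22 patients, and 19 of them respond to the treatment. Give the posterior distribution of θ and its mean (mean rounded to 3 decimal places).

The binomial likelihood is conjugate to the Beta prior: with 19 successes and 3 failures, the posterior is Beta(1+19, 1+3) = Beta(20, 4).
Posterior mean = α/(α+β) = 20/24 = 0.833.

Posterior: Beta(20, 4); mean ≈ 0.833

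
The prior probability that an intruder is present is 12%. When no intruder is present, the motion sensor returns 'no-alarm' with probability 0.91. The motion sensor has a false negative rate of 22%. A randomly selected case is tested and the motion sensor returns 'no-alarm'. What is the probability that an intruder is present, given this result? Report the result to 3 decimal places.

Let H be the event that an intruder is present. P(H) = 0.12, so P(¬H) = 0.88. With E the 'no-alarm' result, P(E|H) = 0.22 and P(E|¬H) = 0.91.
P(E) = 0.22·0.12 + 0.91·0.88 = 0.026400 + 0.80080 = 0.82720.
By Bayes' theorem, P(H|E) = 0.026400 / 0.82720 = 0.032.

P(H | E) ≈ 0.032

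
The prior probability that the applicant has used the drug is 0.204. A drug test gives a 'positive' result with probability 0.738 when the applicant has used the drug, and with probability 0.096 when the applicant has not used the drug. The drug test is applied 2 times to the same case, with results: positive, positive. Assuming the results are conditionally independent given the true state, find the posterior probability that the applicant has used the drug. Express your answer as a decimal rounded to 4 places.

Posterior P(H) ≈ 0.9381

With H the event that the applicant has used the drug, the joint likelihood of the observed sequence is P(data|H) = 0.738·0.738 = 0.54464 and P(data|¬H) = 0.096·0.096 = 0.0092160.
Bayes: P(H|data) = 0.204·0.54464 / (0.204·0.54464 + 0.796·0.0092160) = 0.11111/0.11844 = 0.9381.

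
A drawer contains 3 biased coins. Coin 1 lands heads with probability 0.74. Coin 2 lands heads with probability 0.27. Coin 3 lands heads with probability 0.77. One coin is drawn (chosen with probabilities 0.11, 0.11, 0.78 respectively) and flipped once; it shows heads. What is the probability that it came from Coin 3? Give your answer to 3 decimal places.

Tabulate prior·likelihood by source: [1] prior 0.11, lik 0.74, product 0.08140; [2] prior 0.11, lik 0.27, product 0.02970; [3] prior 0.78, lik 0.77, product 0.6006.
Normalizing constant = 0.71170; the posterior for Coin 3 is its product over the sum, 0.6006/0.71170 = 0.844.

Posterior probability ≈ 0.844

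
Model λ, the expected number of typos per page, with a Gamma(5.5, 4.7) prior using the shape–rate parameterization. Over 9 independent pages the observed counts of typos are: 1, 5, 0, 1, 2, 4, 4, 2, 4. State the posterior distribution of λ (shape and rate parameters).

Posterior: Gamma(shape=28.5, rate=13.7)

Total count ∑xᵢ = 23 over n = 9 pages.
Gamma is conjugate to the Poisson likelihood: posterior is Gamma(shape = 5.5+23 = 28.5, rate = 4.7+9 = 13.7).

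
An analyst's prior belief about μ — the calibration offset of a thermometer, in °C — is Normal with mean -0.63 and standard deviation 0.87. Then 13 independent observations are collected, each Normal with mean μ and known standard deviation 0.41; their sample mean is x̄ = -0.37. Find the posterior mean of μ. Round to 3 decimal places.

With known σ, the Normal prior is conjugate. Weight on the data is w = (n/σ²)/(n/σ² + 1/τ₀²) = 77.3349/(77.3349+1.32118) = 0.98320.
Posterior mean = w·x̄ + (1−w)·μ₀ = 0.98320·-0.37 + 0.016797·-0.63 = -0.374.

Posterior mean ≈ -0.374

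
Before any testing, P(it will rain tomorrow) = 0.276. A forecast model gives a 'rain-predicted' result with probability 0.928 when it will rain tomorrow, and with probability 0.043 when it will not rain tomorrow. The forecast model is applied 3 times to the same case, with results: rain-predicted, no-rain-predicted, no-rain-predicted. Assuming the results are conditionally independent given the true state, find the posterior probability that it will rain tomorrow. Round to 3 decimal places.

Posterior P(H) ≈ 0.044

Let H be the event that it will rain tomorrow; start with P(H) = 0.276. P('rain-predicted'|H) = 0.928, P('rain-predicted'|¬H) = 0.043.
Update on result 1 ('rain-predicted'): P(H) ← 0.928·0.2760 / (0.928·0.2760 + 0.043·0.7240) = 0.25613/0.28726 = 0.8916.
Update on result 2 ('no-rain-predicted'): P(H) ← 0.072·0.8916 / (0.072·0.8916 + 0.957·0.1084) = 0.064197/0.16791 = 0.3823.
Update on result 3 ('no-rain-predicted'): P(H) ← 0.072·0.3823 / (0.072·0.3823 + 0.957·0.6177) = 0.027527/0.61864 = 0.0445.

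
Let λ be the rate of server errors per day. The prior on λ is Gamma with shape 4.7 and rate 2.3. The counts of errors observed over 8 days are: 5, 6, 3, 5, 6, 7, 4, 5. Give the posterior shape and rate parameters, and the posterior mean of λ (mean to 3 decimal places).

Posterior: Gamma(shape=45.7, rate=10.3); mean ≈ 4.437

Total count ∑xᵢ = 41 over n = 8 days.
Gamma is conjugate to the Poisson likelihood: posterior is Gamma(shape = 4.7+41 = 45.7, rate = 2.3+8 = 10.3).
Posterior mean = shape/rate = 45.7/10.3 = 4.437.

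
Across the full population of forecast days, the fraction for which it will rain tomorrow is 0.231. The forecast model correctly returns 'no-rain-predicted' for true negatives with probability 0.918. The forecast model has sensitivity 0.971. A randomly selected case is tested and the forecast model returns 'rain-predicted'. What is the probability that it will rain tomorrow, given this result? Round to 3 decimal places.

Write H for 'it will rain tomorrow'. Prior odds H:¬H = 0.231/0.769 = 0.30039. For the 'rain-predicted' outcome, the likelihood ratio is 0.971/0.082 = 11.841.
Posterior odds = 0.30039 × 11.841 = 3.5571, so P(H|E) = 3.5571/(1+3.5571) = 0.781.

P(H | E) ≈ 0.781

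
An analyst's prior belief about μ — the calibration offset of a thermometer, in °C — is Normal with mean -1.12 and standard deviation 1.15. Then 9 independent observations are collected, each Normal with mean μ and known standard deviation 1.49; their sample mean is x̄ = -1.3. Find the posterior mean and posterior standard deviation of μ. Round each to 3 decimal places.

Prior precision 1/τ₀² = 1/1.15² = 0.756144; data precision n/σ² = 9/1.49² = 4.05387.
Posterior precision = 0.756144 + 4.05387 = 4.81002, giving posterior SD = 1/√4.81002 = 0.456.
Posterior mean = (0.756144·-1.12 + 4.05387·-1.3) / 4.81002 = -1.272.

Posterior mean ≈ -1.272; posterior SD ≈ 0.456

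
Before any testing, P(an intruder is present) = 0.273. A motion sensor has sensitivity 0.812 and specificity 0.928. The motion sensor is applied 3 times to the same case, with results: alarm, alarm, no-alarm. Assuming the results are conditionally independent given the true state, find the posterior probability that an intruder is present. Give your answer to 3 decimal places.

With H the event that an intruder is present, the joint likelihood of the observed sequence is P(data|H) = 0.812·0.812·0.188 = 0.12396 and P(data|¬H) = 0.072·0.072·0.928 = 0.0048108.
Bayes: P(H|data) = 0.273·0.12396 / (0.273·0.12396 + 0.727·0.0048108) = 0.033840/0.037338 = 0.9063.

Posterior P(H) ≈ 0.906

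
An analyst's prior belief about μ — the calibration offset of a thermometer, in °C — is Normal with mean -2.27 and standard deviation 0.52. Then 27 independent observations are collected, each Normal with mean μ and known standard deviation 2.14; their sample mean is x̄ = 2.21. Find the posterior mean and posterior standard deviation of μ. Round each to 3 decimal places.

Posterior mean ≈ 0.483; posterior SD ≈ 0.323

With known σ, the Normal prior is conjugate. Weight on the data is w = (n/σ²)/(n/σ² + 1/τ₀²) = 5.89571/(5.89571+3.69822) = 0.61452.
Posterior mean = w·x̄ + (1−w)·μ₀ = 0.61452·2.21 + 0.38548·-2.27 = 0.483. Posterior variance = 1/(5.89571+3.69822) = 0.104233, so SD = 0.323.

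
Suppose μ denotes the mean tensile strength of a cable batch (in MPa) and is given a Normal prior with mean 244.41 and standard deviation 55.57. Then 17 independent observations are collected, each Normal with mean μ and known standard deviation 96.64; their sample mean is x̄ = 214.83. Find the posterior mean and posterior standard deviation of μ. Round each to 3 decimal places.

Posterior mean ≈ 219.298; posterior SD ≈ 21.596

Prior precision 1/τ₀² = 1/55.57² = 0.00032383; data precision n/σ² = 17/96.64² = 0.00182027.
Posterior precision = 0.00032383 + 0.00182027 = 0.00214410, giving posterior SD = 1/√0.00214410 = 21.596.
Posterior mean = (0.00032383·244.41 + 0.00182027·214.83) / 0.00214410 = 219.298.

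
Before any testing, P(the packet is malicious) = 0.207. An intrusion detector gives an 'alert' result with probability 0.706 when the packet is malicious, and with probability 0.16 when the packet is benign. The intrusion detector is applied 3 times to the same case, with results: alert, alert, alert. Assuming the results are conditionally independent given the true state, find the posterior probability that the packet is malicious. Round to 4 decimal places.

Posterior P(H) ≈ 0.9573

Let H be the event that the packet is malicious; start with P(H) = 0.207. P('alert'|H) = 0.706, P('alert'|¬H) = 0.16.
Update on result 1 ('alert'): P(H) ← 0.706·0.2070 / (0.706·0.2070 + 0.16·0.7930) = 0.14614/0.27302 = 0.5353.
Update on result 2 ('alert'): P(H) ← 0.706·0.5353 / (0.706·0.5353 + 0.16·0.4647) = 0.37790/0.45226 = 0.8356.
Update on result 3 ('alert'): P(H) ← 0.706·0.8356 / (0.706·0.8356 + 0.16·0.1644) = 0.58993/0.61623 = 0.9573.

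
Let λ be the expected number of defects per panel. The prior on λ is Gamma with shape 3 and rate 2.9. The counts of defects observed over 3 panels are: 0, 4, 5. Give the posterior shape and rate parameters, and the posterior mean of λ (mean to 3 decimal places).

The Poisson likelihood adds the total count to the shape and the number of exposure periods to the rate. Here ∑xᵢ = 9 and n = 3, so shape 3→12 and rate 2.9→5.9.
E[λ | data] = 12/5.9 = 2.034.

Posterior: Gamma(shape=12, rate=5.9); mean ≈ 2.034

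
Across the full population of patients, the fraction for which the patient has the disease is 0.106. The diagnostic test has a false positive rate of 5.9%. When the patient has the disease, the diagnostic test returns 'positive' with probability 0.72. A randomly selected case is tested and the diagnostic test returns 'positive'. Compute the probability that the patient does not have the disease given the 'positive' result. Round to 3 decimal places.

Write H for 'the patient has the disease'. Prior odds H:¬H = 0.106/0.894 = 0.11857. For the 'positive' outcome, the likelihood ratio is 0.72/0.059 = 12.203.
Posterior odds = 0.11857 × 12.203 = 1.4469, so P(H|E) = 1.4469/(1+1.4469) = 0.591. Then P(¬H|E) = 1 − 0.591 = 0.409.

P(¬H | E) ≈ 0.409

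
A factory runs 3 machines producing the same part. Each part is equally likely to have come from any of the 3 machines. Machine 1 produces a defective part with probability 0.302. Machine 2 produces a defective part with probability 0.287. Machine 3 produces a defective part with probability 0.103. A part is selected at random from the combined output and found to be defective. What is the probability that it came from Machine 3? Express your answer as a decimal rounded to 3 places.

Tabulate prior·likelihood by source: [1] prior 0.333333, lik 0.302, product 0.1007; [2] prior 0.333333, lik 0.287, product 0.09567; [3] prior 0.333333, lik 0.103, product 0.03433.
Normalizing constant = 0.23067; the posterior for Machine 3 is its product over the sum, 0.03433/0.23067 = 0.149.

Posterior probability ≈ 0.149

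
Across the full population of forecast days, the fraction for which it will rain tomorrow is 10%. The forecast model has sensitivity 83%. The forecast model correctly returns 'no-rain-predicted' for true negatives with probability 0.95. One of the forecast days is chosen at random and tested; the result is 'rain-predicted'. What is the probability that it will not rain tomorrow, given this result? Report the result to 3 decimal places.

P(¬H | E) ≈ 0.352

Let H be the event that it will rain tomorrow. P(H) = 0.1, so P(¬H) = 0.9. With E the 'rain-predicted' result, P(E|H) = 0.83 and P(E|¬H) = 0.05.
P(E) = 0.83·0.1 + 0.05·0.9 = 0.083000 + 0.045000 = 0.12800.
By Bayes' theorem, P(H|E) = 0.083000 / 0.12800 = 0.648. Hence P(¬H|E) = 1 − 0.648 = 0.352.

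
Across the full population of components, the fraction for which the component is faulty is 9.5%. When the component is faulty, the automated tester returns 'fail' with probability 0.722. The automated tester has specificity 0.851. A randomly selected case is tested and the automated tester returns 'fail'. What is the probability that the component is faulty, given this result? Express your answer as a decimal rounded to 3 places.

Write H for 'the component is faulty'. Prior odds H:¬H = 0.095/0.905 = 0.10497. For the 'fail' outcome, the likelihood ratio is 0.722/0.149 = 4.8456.
Posterior odds = 0.10497 × 4.8456 = 0.50866, so P(H|E) = 0.50866/(1+0.50866) = 0.337.

P(H | E) ≈ 0.337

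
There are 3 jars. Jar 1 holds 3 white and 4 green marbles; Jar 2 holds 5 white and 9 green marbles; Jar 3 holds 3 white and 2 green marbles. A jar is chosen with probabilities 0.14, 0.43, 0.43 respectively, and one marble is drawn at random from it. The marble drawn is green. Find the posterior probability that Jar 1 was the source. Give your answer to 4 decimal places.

Posterior probability ≈ 0.1514

Tabulate prior·likelihood by source: [1] prior 0.14, lik 0.5714, product 0.08000; [2] prior 0.43, lik 0.6429, product 0.2764; [3] prior 0.43, lik 0.4, product 0.1720.
Normalizing constant = 0.52843; the posterior for Jar 1 is its product over the sum, 0.08000/0.52843 = 0.1514.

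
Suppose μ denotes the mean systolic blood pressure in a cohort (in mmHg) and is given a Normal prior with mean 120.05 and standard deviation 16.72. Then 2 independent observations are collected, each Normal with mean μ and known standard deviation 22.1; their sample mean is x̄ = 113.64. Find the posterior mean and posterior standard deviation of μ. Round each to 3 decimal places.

Posterior mean ≈ 116.629; posterior SD ≈ 11.417

With known σ, the Normal prior is conjugate. Weight on the data is w = (n/σ²)/(n/σ² + 1/τ₀²) = 0.00409492/(0.00409492+0.00357707) = 0.53375.
Posterior mean = w·x̄ + (1−w)·μ₀ = 0.53375·113.64 + 0.46625·120.05 = 116.629. Posterior variance = 1/(0.00409492+0.00357707) = 130.344, so SD = 11.417.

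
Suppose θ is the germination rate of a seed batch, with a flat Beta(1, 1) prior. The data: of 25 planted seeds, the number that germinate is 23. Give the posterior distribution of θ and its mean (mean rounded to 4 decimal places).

Posterior: Beta(24, 3); mean ≈ 0.8889

The binomial likelihood is conjugate to the Beta prior: with 23 successes and 2 failures, the posterior is Beta(1+23, 1+2) = Beta(24, 3).
Posterior mean = α/(α+β) = 24/27 = 0.8889.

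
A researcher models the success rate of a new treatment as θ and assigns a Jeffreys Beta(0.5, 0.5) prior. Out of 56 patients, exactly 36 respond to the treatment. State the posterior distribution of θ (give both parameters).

Posterior: Beta(36.5, 20.5)

The binomial likelihood is conjugate to the Beta prior: with 36 successes and 20 failures, the posterior is Beta(0.5+36, 0.5+20) = Beta(36.5, 20.5).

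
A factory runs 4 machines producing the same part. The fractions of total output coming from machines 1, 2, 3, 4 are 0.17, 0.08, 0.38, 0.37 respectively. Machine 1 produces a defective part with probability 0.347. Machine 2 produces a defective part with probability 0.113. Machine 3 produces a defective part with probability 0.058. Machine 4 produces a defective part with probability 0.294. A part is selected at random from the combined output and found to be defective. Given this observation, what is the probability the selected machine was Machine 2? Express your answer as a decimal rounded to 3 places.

Posterior probability ≈ 0.045

P(defective|M1) = 0.347; P(defective|M2) = 0.113; P(defective|M3) = 0.058; P(defective|M4) = 0.294.
Prior × likelihood for each source: 0.17·0.347=0.05899, 0.08·0.113=0.009040, 0.38·0.058=0.02204, 0.37·0.294=0.1088. Summing gives P(defective) = 0.19885.
P(Machine 2 | defective) = 0.009040 / 0.19885 = 0.045.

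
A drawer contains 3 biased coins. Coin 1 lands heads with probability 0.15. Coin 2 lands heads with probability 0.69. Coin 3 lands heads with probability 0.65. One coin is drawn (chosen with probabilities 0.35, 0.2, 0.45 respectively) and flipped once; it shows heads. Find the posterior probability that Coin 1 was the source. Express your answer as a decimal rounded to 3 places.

Posterior probability ≈ 0.109

Tabulate prior·likelihood by source: [1] prior 0.35, lik 0.15, product 0.05250; [2] prior 0.2, lik 0.69, product 0.1380; [3] prior 0.45, lik 0.65, product 0.2925.
Normalizing constant = 0.48300; the posterior for Coin 1 is its product over the sum, 0.05250/0.48300 = 0.109.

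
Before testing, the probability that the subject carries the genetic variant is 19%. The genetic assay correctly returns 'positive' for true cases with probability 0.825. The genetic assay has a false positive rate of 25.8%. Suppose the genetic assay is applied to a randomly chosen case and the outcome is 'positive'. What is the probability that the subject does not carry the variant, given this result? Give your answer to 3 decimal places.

Write H for 'the subject carries the genetic variant'. Prior odds H:¬H = 0.19/0.81 = 0.23457. For the 'positive' outcome, the likelihood ratio is 0.825/0.258 = 3.1977.
Posterior odds = 0.23457 × 3.1977 = 0.75007, so P(H|E) = 0.75007/(1+0.75007) = 0.429. Then P(¬H|E) = 1 − 0.429 = 0.571.

P(¬H | E) ≈ 0.571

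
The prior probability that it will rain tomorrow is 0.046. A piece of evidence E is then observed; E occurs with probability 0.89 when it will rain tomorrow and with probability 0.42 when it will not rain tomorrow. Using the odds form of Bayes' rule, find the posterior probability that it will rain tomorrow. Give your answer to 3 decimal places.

Prior odds = 0.046/(1−0.046) = 0.048218.
Likelihood ratio for E = 0.89/0.42 = 2.1190.
Posterior odds = prior odds × LR = 0.10218.
Posterior probability = odds/(1+odds) = 0.10218/1.1022 = 0.093.

Posterior probability ≈ 0.093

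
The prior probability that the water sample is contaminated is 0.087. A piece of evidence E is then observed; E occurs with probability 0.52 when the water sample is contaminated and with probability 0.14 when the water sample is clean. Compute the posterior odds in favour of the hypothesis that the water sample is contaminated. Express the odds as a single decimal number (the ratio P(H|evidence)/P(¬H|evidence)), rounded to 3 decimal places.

Posterior odds ≈ 0.354

Prior odds = 0.087/(1−0.087) = 0.095290. In log-odds, ln(0.095290) = -2.3508.
Add log likelihood ratio: ln(3.7143) = 1.3122.
Posterior log-odds = -1.0386, so posterior odds = exp(-1.0386) = 0.35394.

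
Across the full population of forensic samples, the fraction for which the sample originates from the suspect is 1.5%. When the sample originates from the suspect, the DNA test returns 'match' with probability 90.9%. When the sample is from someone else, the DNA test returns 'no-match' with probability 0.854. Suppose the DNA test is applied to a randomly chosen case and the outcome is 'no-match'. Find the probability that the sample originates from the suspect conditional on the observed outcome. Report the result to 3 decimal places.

Let H be the event that the sample originates from the suspect. P(H) = 0.015, so P(¬H) = 0.985. With E the 'no-match' result, P(E|H) = 0.091 and P(E|¬H) = 0.854.
P(E) = 0.091·0.015 + 0.854·0.985 = 0.0013650 + 0.84119 = 0.84255.
By Bayes' theorem, P(H|E) = 0.0013650 / 0.84255 = 0.002.

P(H | E) ≈ 0.002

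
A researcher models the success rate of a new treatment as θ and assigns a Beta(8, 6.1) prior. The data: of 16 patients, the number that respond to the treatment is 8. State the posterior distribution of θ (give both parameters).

Posterior: Beta(16, 14.1)

The binomial likelihood is conjugate to the Beta prior: with 8 successes and 8 failures, the posterior is Beta(8+8, 6.1+8) = Beta(16, 14.1).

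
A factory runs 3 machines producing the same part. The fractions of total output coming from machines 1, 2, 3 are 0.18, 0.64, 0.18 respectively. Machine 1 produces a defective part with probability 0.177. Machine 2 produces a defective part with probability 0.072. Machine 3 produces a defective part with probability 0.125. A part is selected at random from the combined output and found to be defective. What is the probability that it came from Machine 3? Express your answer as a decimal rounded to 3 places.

Tabulate prior·likelihood by source: [1] prior 0.18, lik 0.177, product 0.03186; [2] prior 0.64, lik 0.072, product 0.04608; [3] prior 0.18, lik 0.125, product 0.02250.
Normalizing constant = 0.10044; the posterior for Machine 3 is its product over the sum, 0.02250/0.10044 = 0.224.

Posterior probability ≈ 0.224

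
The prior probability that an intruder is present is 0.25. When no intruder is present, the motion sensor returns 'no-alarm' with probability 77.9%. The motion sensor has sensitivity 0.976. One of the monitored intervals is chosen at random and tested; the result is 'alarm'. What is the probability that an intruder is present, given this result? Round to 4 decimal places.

Write H for 'an intruder is present'. Prior odds H:¬H = 0.25/0.75 = 0.33333. For the 'alarm' outcome, the likelihood ratio is 0.976/0.221 = 4.4163.
Posterior odds = 0.33333 × 4.4163 = 1.4721, so P(H|E) = 1.4721/(1+1.4721) = 0.5955.

P(H | E) ≈ 0.5955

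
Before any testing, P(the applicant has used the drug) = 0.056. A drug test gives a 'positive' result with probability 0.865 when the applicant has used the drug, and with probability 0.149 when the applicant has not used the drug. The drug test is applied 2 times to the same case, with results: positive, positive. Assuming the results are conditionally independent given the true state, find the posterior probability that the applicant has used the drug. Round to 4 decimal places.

Posterior P(H) ≈ 0.6666

Let H be the event that the applicant has used the drug; start with P(H) = 0.056. P('positive'|H) = 0.865, P('positive'|¬H) = 0.149.
Update on result 1 ('positive'): P(H) ← 0.865·0.0560 / (0.865·0.0560 + 0.149·0.9440) = 0.048440/0.18910 = 0.2562.
Update on result 2 ('positive'): P(H) ← 0.865·0.2562 / (0.865·0.2562 + 0.149·0.7438) = 0.22158/0.33241 = 0.6666.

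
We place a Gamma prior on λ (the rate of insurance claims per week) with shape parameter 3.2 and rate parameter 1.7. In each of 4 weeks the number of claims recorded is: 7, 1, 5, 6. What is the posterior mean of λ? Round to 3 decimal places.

The Poisson likelihood adds the total count to the shape and the number of exposure periods to the rate. Here ∑xᵢ = 19 and n = 4, so shape 3.2→22.2 and rate 1.7→5.7.
E[λ | data] = 22.2/5.7 = 3.895.

Posterior mean ≈ 3.895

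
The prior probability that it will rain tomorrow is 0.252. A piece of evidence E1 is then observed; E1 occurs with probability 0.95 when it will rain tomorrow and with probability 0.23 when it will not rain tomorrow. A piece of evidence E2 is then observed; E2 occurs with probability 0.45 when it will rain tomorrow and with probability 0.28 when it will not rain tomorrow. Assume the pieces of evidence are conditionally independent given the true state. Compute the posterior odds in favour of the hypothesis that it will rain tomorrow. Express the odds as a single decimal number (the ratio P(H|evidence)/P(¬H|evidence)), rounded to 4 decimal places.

Posterior odds ≈ 2.2364

Prior odds = 0.252/(1−0.252) = 0.33690.
Likelihood ratio for E1 = 0.95/0.23 = 4.1304.
Likelihood ratio for E2 = 0.45/0.28 = 1.6071.
Posterior odds = prior odds × LR₁ × LR₂ = 2.2364.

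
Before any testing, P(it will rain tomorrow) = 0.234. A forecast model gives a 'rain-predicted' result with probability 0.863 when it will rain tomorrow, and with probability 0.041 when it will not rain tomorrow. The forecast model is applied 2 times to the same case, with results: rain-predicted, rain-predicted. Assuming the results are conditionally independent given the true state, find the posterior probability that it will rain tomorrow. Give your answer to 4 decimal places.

Posterior P(H) ≈ 0.9927

Let H be the event that it will rain tomorrow; start with P(H) = 0.234. P('rain-predicted'|H) = 0.863, P('rain-predicted'|¬H) = 0.041.
Update on result 1 ('rain-predicted'): P(H) ← 0.863·0.2340 / (0.863·0.2340 + 0.041·0.7660) = 0.20194/0.23335 = 0.8654.
Update on result 2 ('rain-predicted'): P(H) ← 0.863·0.8654 / (0.863·0.8654 + 0.041·0.1346) = 0.74685/0.75237 = 0.9927.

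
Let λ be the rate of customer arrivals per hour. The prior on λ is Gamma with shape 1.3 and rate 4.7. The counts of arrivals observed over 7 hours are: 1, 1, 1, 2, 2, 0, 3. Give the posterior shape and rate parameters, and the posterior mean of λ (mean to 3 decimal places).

Total count ∑xᵢ = 10 over n = 7 hours.
Gamma is conjugate to the Poisson likelihood: posterior is Gamma(shape = 1.3+10 = 11.3, rate = 4.7+7 = 11.7).
Posterior mean = shape/rate = 11.3/11.7 = 0.966.

Posterior: Gamma(shape=11.3, rate=11.7); mean ≈ 0.966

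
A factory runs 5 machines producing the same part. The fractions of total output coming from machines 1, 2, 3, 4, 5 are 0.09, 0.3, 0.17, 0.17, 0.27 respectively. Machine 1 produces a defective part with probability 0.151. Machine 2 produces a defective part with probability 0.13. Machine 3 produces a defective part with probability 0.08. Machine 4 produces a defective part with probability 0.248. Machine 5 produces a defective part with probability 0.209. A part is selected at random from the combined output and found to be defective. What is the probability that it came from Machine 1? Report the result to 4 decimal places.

P(defective|M1) = 0.151; P(defective|M2) = 0.13; P(defective|M3) = 0.08; P(defective|M4) = 0.248; P(defective|M5) = 0.209.
Prior × likelihood for each source: 0.09·0.151=0.01359, 0.3·0.13=0.03900, 0.17·0.08=0.01360, 0.17·0.248=0.04216, 0.27·0.209=0.05643. Summing gives P(defective) = 0.16478.
P(Machine 1 | defective) = 0.01359 / 0.16478 = 0.0825.

Posterior probability ≈ 0.0825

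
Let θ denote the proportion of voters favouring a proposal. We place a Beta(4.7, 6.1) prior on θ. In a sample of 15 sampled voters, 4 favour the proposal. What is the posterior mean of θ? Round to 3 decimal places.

Posterior mean ≈ 0.337

The binomial likelihood is conjugate to the Beta prior: with 4 successes and 11 failures, the posterior is Beta(4.7+4, 6.1+11) = Beta(8.7, 17.1).
Posterior mean = α/(α+β) = 8.7/25.8 = 0.337.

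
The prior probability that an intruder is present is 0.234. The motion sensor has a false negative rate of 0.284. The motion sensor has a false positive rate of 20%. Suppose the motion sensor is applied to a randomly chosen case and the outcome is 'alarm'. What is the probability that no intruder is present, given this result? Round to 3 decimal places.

P(¬H | E) ≈ 0.478

Write H for 'an intruder is present'. Prior odds H:¬H = 0.234/0.766 = 0.30548. For the 'alarm' outcome, the likelihood ratio is 0.716/0.2 = 3.5800.
Posterior odds = 0.30548 × 3.5800 = 1.0936, so P(H|E) = 1.0936/(1+1.0936) = 0.522. Then P(¬H|E) = 1 − 0.522 = 0.478.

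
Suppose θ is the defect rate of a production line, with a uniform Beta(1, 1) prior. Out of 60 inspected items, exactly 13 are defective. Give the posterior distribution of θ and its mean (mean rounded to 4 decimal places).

Observing 13 successes and 47 failures updates Beta(1, 1) by adding the success and failure counts to the two shape parameters: α = 1+13 = 14, β = 1+47 = 48.
E[θ | data] = 14/(14+48) = 0.2258.

Posterior: Beta(14, 48); mean ≈ 0.2258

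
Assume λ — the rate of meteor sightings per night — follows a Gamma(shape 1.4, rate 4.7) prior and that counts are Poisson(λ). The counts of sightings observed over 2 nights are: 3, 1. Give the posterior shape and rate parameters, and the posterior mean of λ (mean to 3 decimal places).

The Poisson likelihood adds the total count to the shape and the number of exposure periods to the rate. Here ∑xᵢ = 4 and n = 2, so shape 1.4→5.4 and rate 4.7→6.7.
Posterior mean = shape/rate = 5.4/6.7 = 0.806.

Posterior: Gamma(shape=5.4, rate=6.7); mean ≈ 0.806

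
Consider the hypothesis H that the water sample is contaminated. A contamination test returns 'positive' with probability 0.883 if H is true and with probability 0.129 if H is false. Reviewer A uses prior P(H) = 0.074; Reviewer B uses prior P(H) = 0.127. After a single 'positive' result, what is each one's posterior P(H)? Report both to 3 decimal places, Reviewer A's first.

The likelihood ratio for a 'positive' result is 0.883/0.129 = 6.8450.
Reviewer A: prior odds 0.074/0.926 = 0.079914; posterior odds 0.54701; posterior probability 0.354.
Reviewer B: prior odds 0.127/0.873 = 0.14548; posterior odds 0.99577; posterior probability 0.499.

Reviewer A: 0.354; Reviewer B: 0.499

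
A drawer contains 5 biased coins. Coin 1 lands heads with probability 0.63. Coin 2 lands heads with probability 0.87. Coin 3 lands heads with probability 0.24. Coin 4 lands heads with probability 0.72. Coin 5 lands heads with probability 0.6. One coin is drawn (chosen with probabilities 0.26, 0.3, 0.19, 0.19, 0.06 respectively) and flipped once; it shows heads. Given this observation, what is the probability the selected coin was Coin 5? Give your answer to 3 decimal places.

Posterior probability ≈ 0.056

P(heads|C1) = 0.63; P(heads|C2) = 0.87; P(heads|C3) = 0.24; P(heads|C4) = 0.72; P(heads|C5) = 0.6.
Prior × likelihood for each source: 0.26·0.63=0.1638, 0.3·0.87=0.2610, 0.19·0.24=0.04560, 0.19·0.72=0.1368, 0.06·0.6=0.03600. Summing gives P(heads) = 0.64320.
P(Coin 5 | heads) = 0.03600 / 0.64320 = 0.056.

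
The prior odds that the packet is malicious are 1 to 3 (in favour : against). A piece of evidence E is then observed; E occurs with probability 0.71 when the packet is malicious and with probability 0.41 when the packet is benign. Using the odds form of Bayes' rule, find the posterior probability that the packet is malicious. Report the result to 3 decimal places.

Posterior probability ≈ 0.366

Prior odds = 1/3 = 0.33333.
Likelihood ratio for E = 0.71/0.41 = 1.7317.
Posterior odds = prior odds × LR = 0.57724.
Posterior probability = odds/(1+odds) = 0.57724/1.5772 = 0.366.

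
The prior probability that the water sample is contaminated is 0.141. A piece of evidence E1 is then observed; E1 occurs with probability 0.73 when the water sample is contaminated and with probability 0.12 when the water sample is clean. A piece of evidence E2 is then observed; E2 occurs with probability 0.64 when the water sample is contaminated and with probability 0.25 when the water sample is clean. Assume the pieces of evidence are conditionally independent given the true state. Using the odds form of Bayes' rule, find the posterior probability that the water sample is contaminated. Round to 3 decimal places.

Prior odds = 0.141/(1−0.141) = 0.16414. In log-odds, ln(0.16414) = -1.8070.
Add log likelihood ratios: ln(6.0833) + ln(2.5600) = 2.7456.
Posterior log-odds = 0.93855, so posterior odds = exp(0.93855) = 2.5563. Converting, P(H|E) = 2.5563/3.5563 = 0.719.

Posterior probability ≈ 0.719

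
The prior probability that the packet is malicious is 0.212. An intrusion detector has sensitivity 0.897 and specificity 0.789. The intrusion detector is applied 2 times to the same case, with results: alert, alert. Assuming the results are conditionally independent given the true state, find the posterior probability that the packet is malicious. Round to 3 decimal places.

With H the event that the packet is malicious, the joint likelihood of the observed sequence is P(data|H) = 0.897·0.897 = 0.80461 and P(data|¬H) = 0.211·0.211 = 0.044521.
Bayes: P(H|data) = 0.212·0.80461 / (0.212·0.80461 + 0.788·0.044521) = 0.17058/0.20566 = 0.8294.

Posterior P(H) ≈ 0.829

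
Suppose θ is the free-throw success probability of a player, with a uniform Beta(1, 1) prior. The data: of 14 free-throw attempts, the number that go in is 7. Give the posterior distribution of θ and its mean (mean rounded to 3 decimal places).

The binomial likelihood is conjugate to the Beta prior: with 7 successes and 7 failures, the posterior is Beta(1+7, 1+7) = Beta(8, 8).
E[θ | data] = 8/(8+8) = 0.500.

Posterior: Beta(8, 8); mean ≈ 0.500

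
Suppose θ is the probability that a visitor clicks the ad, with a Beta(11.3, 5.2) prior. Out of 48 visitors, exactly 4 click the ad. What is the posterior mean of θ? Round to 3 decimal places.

The binomial likelihood is conjugate to the Beta prior: with 4 successes and 44 failures, the posterior is Beta(11.3+4, 5.2+44) = Beta(15.3, 49.2).
E[θ | data] = 15.3/(15.3+49.2) = 0.237.

Posterior mean ≈ 0.237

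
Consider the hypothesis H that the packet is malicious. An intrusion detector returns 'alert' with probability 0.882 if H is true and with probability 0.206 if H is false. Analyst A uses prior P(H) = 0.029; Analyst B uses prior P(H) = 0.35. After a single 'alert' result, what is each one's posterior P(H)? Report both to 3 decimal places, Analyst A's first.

The likelihood ratio for an 'alert' result is 0.882/0.206 = 4.2816.
Analyst A: prior odds 0.029/0.971 = 0.029866; posterior odds 0.12787; posterior probability 0.113.
Analyst B: prior odds 0.35/0.65 = 0.53846; posterior odds 2.3055; posterior probability 0.697.

Analyst A: 0.113; Analyst B: 0.697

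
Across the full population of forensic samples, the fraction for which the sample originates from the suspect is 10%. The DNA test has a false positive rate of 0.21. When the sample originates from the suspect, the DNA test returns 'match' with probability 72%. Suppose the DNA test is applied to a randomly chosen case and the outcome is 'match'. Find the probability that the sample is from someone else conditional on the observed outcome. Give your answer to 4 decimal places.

Let H be the event that the sample originates from the suspect. P(H) = 0.1, so P(¬H) = 0.9. With E the 'match' result, P(E|H) = 0.72 and P(E|¬H) = 0.21.
P(E) = 0.72·0.1 + 0.21·0.9 = 0.072000 + 0.18900 = 0.26100.
By Bayes' theorem, P(H|E) = 0.072000 / 0.26100 = 0.2759. Hence P(¬H|E) = 1 − 0.2759 = 0.7241.

P(¬H | E) ≈ 0.7241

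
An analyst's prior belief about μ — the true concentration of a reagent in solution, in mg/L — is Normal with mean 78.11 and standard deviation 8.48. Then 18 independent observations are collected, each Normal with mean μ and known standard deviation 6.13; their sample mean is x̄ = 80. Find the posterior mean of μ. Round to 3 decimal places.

Posterior mean ≈ 79.947

Prior precision 1/τ₀² = 1/8.48² = 0.0139062; data precision n/σ² = 18/6.13² = 0.479018.
Posterior precision = 0.0139062 + 0.479018 = 0.492924.
Posterior mean = (0.0139062·78.11 + 0.479018·80) / 0.492924 = 79.947.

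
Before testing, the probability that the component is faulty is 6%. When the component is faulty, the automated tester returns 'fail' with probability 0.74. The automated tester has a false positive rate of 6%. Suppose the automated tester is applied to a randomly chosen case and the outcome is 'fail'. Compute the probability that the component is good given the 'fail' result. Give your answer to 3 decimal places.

Let H be the event that the component is faulty. P(H) = 0.06, so P(¬H) = 0.94. With E the 'fail' result, P(E|H) = 0.74 and P(E|¬H) = 0.06.
P(E) = 0.74·0.06 + 0.06·0.94 = 0.044400 + 0.056400 = 0.10080.
By Bayes' theorem, P(H|E) = 0.044400 / 0.10080 = 0.440. Hence P(¬H|E) = 1 − 0.440 = 0.560.

P(¬H | E) ≈ 0.560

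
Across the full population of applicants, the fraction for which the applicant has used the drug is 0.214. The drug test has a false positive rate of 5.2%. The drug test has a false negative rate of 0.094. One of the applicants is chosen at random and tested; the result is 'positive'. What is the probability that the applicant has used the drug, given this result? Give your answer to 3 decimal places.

Write H for 'the applicant has used the drug'. Prior odds H:¬H = 0.214/0.786 = 0.27226. For the 'positive' outcome, the likelihood ratio is 0.906/0.052 = 17.423.
Posterior odds = 0.27226 × 17.423 = 4.7437, so P(H|E) = 4.7437/(1+4.7437) = 0.826.

P(H | E) ≈ 0.826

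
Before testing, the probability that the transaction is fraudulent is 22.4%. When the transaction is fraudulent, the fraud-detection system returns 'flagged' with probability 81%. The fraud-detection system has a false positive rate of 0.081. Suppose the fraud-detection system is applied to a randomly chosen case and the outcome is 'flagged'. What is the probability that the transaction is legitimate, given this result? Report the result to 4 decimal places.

Write H for 'the transaction is fraudulent'. Prior odds H:¬H = 0.224/0.776 = 0.28866. For the 'flagged' outcome, the likelihood ratio is 0.81/0.081 = 10.000.
Posterior odds = 0.28866 × 10.000 = 2.8866, so P(H|E) = 2.8866/(1+2.8866) = 0.7427. Then P(¬H|E) = 1 − 0.7427 = 0.2573.

P(¬H | E) ≈ 0.2573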